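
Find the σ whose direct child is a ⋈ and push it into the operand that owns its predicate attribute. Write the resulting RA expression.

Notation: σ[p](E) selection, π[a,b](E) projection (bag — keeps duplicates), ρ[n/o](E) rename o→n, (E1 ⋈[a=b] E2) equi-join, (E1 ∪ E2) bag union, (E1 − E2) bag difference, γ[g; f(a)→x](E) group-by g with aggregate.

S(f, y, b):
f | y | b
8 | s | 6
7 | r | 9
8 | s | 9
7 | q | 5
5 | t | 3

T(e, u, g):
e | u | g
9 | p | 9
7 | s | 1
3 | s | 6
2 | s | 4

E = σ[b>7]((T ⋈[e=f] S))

σ filters on b, owned by the right side.
E' = (T ⋈[e=f] σ[b>7](S))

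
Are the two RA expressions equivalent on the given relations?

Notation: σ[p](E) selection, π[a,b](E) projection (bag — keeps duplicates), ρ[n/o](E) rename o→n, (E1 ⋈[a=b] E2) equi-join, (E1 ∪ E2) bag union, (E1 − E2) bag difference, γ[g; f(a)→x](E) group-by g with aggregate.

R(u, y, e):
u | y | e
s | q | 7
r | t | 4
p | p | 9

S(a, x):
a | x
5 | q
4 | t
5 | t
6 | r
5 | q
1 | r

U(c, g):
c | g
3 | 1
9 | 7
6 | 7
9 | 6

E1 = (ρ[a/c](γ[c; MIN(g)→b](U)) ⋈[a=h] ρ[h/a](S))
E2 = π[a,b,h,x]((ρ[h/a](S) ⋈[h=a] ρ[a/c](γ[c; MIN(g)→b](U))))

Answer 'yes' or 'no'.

E1 subexpression sizes:
  U → 4
  γ[c; MIN(g)→b](U) → 3
  ρ[a/c](γ[c; MIN(g)→b](U)) → 3
  S → 6
  ρ[h/a](S) → 6
  (ρ[a/c](γ[c; MIN(g)→b](U)) ⋈[a=h] ρ[h/a](S)) → 1
E2 subexpression sizes:
  S → 6
  ρ[h/a](S) → 6
  U → 4
  γ[c; MIN(g)→b](U) → 3
  ρ[a/c](γ[c; MIN(g)→b](U)) → 3
  (ρ[h/a](S) ⋈[h=a] ρ[a/c](γ[c; MIN(g)→b](U))) → 1
  π[a,b,h,x]((ρ[h/a](S) ⋈[h=a] ρ[a/c](γ[c; MIN(g)→b](U)))) → 1

E1 and E2 produce the same multiset:
a | b | h | x
6 | 7 | 6 | r

yes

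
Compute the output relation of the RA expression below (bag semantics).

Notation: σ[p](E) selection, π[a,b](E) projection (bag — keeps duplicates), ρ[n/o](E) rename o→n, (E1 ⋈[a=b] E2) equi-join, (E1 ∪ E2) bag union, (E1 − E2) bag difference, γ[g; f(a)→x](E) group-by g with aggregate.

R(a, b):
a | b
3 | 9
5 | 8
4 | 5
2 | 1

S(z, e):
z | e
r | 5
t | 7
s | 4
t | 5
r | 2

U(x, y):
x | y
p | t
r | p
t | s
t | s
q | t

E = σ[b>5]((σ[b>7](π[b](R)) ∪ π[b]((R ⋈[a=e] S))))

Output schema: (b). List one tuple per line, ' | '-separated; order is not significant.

Stepwise |·|:
  R → 4
  π[b](R) → 4
  σ[b>7](π[b](R)) → 2
  R → 4
  S → 5
  (R ⋈[a=e] S) → 4
  π[b]((R ⋈[a=e] S)) → 4
  (σ[b>7](π[b](R)) ∪ π[b]((R ⋈[a=e] S))) → 6
  σ[b>5]((σ[b>7](π[b](R)) ∪ π[b]((R ⋈[a=e] S)))) → 4

== RESULT ==
b
8
8
8
9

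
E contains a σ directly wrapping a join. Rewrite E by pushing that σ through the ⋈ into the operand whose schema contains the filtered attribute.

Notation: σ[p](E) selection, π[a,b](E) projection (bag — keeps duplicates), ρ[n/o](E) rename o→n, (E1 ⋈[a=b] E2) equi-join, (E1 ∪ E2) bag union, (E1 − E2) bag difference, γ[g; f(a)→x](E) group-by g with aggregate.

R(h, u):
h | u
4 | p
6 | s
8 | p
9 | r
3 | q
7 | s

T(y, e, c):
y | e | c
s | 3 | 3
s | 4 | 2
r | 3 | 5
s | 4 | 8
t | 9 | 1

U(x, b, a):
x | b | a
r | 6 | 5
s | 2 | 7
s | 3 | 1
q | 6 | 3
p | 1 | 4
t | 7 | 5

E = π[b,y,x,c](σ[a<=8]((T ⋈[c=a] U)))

σ filters on a, owned by the right side.
E' = π[b,y,x,c]((T ⋈[c=a] σ[a<=8](U)))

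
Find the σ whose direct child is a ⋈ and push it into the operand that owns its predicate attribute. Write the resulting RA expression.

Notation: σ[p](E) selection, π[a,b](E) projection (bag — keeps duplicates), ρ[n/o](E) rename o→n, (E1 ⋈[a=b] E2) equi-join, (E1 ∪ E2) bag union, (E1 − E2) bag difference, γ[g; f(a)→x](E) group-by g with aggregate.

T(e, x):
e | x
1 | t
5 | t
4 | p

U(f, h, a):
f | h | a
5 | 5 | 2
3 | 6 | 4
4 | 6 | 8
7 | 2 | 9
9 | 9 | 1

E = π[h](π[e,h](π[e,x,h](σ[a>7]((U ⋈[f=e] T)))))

σ filters on a, owned by the left side.
E' = π[h](π[e,h](π[e,x,h]((σ[a>7](U) ⋈[f=e] T))))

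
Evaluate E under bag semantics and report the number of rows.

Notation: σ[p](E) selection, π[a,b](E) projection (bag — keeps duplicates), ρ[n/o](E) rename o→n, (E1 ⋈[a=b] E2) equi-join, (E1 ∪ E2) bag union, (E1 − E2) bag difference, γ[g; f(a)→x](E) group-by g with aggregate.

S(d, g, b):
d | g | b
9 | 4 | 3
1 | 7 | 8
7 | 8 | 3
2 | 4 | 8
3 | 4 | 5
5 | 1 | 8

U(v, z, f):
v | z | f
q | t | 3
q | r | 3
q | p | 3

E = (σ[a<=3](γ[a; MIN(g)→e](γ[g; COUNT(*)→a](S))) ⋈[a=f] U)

Per-node cardinality:
  S → 6
  γ[g; COUNT(*)→a](S) → 4
  γ[a; MIN(g)→e](γ[g; COUNT(*)→a](S)) → 2
  σ[a<=3](γ[a; MIN(g)→e](γ[g; COUNT(*)→a](S))) → 2
  U → 3
  (σ[a<=3](γ[a; MIN(g)→e](γ[g; COUNT(*)→a](S))) ⋈[a=f] U) → 3

|E| = 3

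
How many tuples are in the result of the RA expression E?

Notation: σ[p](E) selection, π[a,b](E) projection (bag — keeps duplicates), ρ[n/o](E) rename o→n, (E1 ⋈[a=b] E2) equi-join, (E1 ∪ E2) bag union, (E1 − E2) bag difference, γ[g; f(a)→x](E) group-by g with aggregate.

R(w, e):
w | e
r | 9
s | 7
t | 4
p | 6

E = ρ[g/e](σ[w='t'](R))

Stepwise |·|:
  R → 4
  σ[w='t'](R) → 1
  ρ[g/e](σ[w='t'](R)) → 1

|E| = 1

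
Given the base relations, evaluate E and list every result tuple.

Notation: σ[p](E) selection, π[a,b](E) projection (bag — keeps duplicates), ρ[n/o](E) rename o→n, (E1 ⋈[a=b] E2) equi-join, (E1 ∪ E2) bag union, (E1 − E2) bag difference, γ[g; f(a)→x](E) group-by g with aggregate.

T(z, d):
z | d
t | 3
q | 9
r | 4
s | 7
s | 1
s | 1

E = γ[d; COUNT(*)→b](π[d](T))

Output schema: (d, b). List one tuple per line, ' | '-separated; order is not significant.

Per-node cardinality:
  T → 6
  π[d](T) → 6
  γ[d; COUNT(*)→b](π[d](T)) → 5

== RESULT ==
d | b
1 | 2
3 | 1
4 | 1
7 | 1
9 | 1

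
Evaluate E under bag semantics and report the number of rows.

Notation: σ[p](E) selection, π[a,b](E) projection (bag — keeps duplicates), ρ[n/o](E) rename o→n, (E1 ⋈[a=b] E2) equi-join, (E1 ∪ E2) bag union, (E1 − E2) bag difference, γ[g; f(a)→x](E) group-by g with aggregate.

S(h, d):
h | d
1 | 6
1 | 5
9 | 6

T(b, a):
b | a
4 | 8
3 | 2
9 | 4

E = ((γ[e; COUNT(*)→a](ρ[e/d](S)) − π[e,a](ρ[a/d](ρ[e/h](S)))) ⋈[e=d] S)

Row counts bottom-up:
  S → 3
  ρ[e/d](S) → 3
  γ[e; COUNT(*)→a](ρ[e/d](S)) → 2
  S → 3
  ρ[e/h](S) → 3
  ρ[a/d](ρ[e/h](S)) → 3
  π[e,a](ρ[a/d](ρ[e/h](S))) → 3
  (γ[e; COUNT(*)→a](ρ[e/d](S)) − π[e,a](ρ[a/d](ρ[e/h](S)))) → 2
  S → 3
  ((γ[e; COUNT(*)→a](ρ[e/d](S)) − π[e,a](ρ[a/d](ρ[e/h](S)))) ⋈[e=d] S) → 3

|E| = 3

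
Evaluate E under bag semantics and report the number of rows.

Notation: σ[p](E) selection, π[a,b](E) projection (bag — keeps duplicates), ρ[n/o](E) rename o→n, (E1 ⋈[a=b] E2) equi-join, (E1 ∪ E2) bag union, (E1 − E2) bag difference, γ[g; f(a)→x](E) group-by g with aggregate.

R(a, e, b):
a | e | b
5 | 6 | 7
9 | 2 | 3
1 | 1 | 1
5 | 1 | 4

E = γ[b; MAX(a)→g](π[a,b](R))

Stepwise |·|:
  R → 4
  π[a,b](R) → 4
  γ[b; MAX(a)→g](π[a,b](R)) → 4

|E| = 4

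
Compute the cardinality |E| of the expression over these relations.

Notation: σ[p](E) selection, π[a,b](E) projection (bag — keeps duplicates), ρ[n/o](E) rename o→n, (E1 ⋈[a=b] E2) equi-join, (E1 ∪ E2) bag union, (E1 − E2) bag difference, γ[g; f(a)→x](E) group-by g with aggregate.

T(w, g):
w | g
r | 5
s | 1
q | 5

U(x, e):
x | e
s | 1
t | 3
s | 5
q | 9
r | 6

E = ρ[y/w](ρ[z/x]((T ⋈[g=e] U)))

Per-node cardinality:
  T → 3
  U → 5
  (T ⋈[g=e] U) → 3
  ρ[z/x]((T ⋈[g=e] U)) → 3
  ρ[y/w](ρ[z/x]((T ⋈[g=e] U))) → 3

|E| = 3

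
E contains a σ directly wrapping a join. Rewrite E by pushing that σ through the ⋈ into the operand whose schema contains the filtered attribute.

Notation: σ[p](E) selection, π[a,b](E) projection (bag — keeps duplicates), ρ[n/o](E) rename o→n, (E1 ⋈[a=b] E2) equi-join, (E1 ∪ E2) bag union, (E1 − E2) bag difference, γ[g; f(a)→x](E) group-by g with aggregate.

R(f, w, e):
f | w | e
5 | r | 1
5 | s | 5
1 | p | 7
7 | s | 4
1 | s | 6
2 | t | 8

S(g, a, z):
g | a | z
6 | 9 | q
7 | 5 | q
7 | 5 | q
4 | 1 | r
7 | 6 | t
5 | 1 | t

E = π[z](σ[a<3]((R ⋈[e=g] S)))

σ filters on a, owned by the right side.
E' = π[z]((R ⋈[e=g] σ[a<3](S)))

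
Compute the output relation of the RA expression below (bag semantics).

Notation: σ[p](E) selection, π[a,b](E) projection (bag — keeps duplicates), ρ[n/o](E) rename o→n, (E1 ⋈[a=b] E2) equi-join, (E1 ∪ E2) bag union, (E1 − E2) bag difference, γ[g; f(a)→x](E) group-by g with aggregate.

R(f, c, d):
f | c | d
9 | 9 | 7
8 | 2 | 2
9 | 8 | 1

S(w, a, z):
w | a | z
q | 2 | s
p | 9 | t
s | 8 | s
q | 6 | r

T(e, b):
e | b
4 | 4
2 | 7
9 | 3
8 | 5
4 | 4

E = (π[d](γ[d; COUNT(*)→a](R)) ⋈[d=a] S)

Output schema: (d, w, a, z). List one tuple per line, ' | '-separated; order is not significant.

Subexpression sizes:
  R → 3
  γ[d; COUNT(*)→a](R) → 3
  π[d](γ[d; COUNT(*)→a](R)) → 3
  S → 4
  (π[d](γ[d; COUNT(*)→a](R)) ⋈[d=a] S) → 1

== RESULT ==
d | w | a | z
2 | q | 2 | s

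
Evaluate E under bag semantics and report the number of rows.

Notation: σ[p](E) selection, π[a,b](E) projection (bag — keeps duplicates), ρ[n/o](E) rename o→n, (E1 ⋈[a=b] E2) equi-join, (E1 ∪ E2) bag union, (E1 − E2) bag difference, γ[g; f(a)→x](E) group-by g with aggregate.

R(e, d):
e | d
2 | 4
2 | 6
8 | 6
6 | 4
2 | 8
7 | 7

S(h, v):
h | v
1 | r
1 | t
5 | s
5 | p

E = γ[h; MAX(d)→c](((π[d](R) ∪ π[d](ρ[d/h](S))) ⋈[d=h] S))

Subexpression sizes:
  R → 6
  π[d](R) → 6
  S → 4
  ρ[d/h](S) → 4
  π[d](ρ[d/h](S)) → 4
  (π[d](R) ∪ π[d](ρ[d/h](S))) → 10
  S → 4
  ((π[d](R) ∪ π[d](ρ[d/h](S))) ⋈[d=h] S) → 8
  γ[h; MAX(d)→c](((π[d](R) ∪ π[d](ρ[d/h](S))) ⋈[d=h] S)) → 2

|E| = 2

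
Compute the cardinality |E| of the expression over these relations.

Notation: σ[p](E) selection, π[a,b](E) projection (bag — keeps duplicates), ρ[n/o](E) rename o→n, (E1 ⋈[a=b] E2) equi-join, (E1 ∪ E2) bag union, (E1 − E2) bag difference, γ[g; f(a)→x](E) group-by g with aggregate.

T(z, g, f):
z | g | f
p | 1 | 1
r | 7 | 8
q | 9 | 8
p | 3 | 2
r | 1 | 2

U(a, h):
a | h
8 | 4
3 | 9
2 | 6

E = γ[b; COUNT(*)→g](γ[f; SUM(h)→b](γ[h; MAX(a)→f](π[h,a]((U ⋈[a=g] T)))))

Per-node cardinality:
  U → 3
  T → 5
  (U ⋈[a=g] T) → 1
  π[h,a]((U ⋈[a=g] T)) → 1
  γ[h; MAX(a)→f](π[h,a]((U ⋈[a=g] T))) → 1
  γ[f; SUM(h)→b](γ[h; MAX(a)→f](π[h,a]((U ⋈[a=g] T)))) → 1
  γ[b; COUNT(*)→g](γ[f; SUM(h)→b](γ[h; MAX(a)→f](π[h,a]((U ⋈[a=g] T))))) → 1

|E| = 1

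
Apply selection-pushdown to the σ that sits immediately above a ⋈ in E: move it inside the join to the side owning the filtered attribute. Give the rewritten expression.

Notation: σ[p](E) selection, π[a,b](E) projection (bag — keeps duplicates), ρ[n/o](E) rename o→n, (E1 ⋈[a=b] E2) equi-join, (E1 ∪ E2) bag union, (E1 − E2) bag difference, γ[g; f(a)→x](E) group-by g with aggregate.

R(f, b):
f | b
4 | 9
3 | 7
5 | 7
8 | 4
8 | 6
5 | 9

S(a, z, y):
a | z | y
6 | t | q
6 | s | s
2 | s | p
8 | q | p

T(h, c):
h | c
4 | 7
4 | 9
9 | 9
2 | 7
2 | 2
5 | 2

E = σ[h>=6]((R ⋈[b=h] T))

σ filters on h, owned by the right side.
E' = (R ⋈[b=h] σ[h>=6](T))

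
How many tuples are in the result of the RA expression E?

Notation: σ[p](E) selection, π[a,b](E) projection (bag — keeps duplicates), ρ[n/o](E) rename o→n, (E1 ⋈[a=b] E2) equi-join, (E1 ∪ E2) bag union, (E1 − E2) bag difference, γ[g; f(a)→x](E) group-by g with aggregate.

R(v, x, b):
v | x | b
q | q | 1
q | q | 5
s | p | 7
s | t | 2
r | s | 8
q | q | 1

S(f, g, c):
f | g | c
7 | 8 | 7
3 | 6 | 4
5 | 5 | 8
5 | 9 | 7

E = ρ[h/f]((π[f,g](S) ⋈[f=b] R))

Stepwise |·|:
  S → 4
  π[f,g](S) → 4
  R → 6
  (π[f,g](S) ⋈[f=b] R) → 3
  ρ[h/f]((π[f,g](S) ⋈[f=b] R)) → 3

|E| = 3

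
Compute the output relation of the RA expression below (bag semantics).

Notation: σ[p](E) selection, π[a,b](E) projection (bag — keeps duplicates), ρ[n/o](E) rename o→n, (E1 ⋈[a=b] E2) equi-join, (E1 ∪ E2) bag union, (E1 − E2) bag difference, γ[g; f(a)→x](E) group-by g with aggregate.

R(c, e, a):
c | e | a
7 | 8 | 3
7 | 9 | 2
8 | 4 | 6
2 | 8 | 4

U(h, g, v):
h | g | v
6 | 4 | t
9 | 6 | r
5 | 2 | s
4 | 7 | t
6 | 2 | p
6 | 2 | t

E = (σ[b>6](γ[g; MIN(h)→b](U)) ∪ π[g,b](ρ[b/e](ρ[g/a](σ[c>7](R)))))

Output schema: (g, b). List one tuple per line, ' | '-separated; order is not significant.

Row counts bottom-up:
  U → 6
  γ[g; MIN(h)→b](U) → 4
  σ[b>6](γ[g; MIN(h)→b](U)) → 1
  R → 4
  σ[c>7](R) → 1
  ρ[g/a](σ[c>7](R)) → 1
  ρ[b/e](ρ[g/a](σ[c>7](R))) → 1
  π[g,b](ρ[b/e](ρ[g/a](σ[c>7](R)))) → 1
  (σ[b>6](γ[g; MIN(h)→b](U)) ∪ π[g,b](ρ[b/e](ρ[g/a](σ[c>7](R))))) → 2

== RESULT ==
g | b
6 | 4
6 | 9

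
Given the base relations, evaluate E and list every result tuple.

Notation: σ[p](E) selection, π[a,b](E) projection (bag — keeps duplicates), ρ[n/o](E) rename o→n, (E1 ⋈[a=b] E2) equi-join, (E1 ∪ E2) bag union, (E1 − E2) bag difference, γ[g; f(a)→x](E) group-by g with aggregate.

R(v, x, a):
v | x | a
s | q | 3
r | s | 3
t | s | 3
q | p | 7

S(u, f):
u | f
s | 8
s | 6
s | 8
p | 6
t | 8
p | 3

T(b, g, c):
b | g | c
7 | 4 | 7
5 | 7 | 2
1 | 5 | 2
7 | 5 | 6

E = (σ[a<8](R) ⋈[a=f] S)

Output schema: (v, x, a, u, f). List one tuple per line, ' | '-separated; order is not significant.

Subexpression sizes:
  R → 4
  σ[a<8](R) → 4
  S → 6
  (σ[a<8](R) ⋈[a=f] S) → 3

== RESULT ==
v | x | a | u | f
r | s | 3 | p | 3
s | q | 3 | p | 3
t | s | 3 | p | 3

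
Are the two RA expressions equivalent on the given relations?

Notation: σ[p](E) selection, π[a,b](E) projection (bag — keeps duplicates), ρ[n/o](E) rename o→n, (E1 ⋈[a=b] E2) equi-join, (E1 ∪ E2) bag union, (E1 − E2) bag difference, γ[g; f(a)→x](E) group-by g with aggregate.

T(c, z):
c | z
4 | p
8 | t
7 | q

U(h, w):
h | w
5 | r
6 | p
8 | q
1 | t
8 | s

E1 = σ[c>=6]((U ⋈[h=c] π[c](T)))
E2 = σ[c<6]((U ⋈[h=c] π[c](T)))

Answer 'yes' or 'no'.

E1 row counts bottom-up:
  U → 5
  T → 3
  π[c](T) → 3
  (U ⋈[h=c] π[c](T)) → 2
  σ[c>=6]((U ⋈[h=c] π[c](T))) → 2
E2 row counts bottom-up:
  U → 5
  T → 3
  π[c](T) → 3
  (U ⋈[h=c] π[c](T)) → 2
  σ[c<6]((U ⋈[h=c] π[c](T))) → 0

E1 result:
h | w | c
8 | q | 8
8 | s | 8
E2 result:
h | w | c
(0 rows)
Witness: (8, 'q', 8) appears 1× in E1 but 0× in E2.

no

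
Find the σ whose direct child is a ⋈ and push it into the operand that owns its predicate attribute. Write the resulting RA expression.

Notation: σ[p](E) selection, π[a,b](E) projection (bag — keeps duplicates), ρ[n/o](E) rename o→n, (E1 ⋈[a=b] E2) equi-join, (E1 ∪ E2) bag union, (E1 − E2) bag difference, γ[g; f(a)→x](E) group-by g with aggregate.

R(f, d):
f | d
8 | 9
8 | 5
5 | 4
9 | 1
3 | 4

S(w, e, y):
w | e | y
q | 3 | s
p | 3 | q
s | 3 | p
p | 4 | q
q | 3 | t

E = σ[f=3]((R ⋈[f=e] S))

σ filters on f, owned by the left side.
E' = (σ[f=3](R) ⋈[f=e] S)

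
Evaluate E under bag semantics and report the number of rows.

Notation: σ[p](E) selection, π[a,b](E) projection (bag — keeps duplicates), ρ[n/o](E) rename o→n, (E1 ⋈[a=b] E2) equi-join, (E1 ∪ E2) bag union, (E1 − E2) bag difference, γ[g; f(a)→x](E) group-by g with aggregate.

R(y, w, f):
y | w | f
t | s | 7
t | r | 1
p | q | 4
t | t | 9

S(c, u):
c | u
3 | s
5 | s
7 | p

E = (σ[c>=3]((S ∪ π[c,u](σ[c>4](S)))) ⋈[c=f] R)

Stepwise |·|:
  S → 3
  S → 3
  σ[c>4](S) → 2
  π[c,u](σ[c>4](S)) → 2
  (S ∪ π[c,u](σ[c>4](S))) → 5
  σ[c>=3]((S ∪ π[c,u](σ[c>4](S)))) → 5
  R → 4
  (σ[c>=3]((S ∪ π[c,u](σ[c>4](S)))) ⋈[c=f] R) → 2

|E| = 2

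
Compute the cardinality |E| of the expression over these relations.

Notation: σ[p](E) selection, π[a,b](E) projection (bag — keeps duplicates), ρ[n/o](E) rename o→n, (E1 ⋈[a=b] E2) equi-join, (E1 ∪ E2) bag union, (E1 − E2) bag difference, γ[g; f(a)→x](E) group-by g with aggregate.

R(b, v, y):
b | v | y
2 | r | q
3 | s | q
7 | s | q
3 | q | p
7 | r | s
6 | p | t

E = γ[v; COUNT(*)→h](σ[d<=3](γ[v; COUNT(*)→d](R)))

Row counts bottom-up:
  R → 6
  γ[v; COUNT(*)→d](R) → 4
  σ[d<=3](γ[v; COUNT(*)→d](R)) → 4
  γ[v; COUNT(*)→h](σ[d<=3](γ[v; COUNT(*)→d](R))) → 4

|E| = 4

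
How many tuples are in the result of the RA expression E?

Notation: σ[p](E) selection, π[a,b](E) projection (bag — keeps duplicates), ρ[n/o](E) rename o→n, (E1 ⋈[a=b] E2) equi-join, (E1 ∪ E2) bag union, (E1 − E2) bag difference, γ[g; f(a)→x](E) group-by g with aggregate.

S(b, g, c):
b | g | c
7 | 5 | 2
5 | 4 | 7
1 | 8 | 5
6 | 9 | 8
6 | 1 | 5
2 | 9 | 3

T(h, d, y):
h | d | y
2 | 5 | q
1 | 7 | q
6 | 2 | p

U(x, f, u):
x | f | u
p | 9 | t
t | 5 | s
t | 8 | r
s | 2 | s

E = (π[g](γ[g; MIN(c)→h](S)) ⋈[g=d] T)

Per-node cardinality:
  S → 6
  γ[g; MIN(c)→h](S) → 5
  π[g](γ[g; MIN(c)→h](S)) → 5
  T → 3
  (π[g](γ[g; MIN(c)→h](S)) ⋈[g=d] T) → 1

|E| = 1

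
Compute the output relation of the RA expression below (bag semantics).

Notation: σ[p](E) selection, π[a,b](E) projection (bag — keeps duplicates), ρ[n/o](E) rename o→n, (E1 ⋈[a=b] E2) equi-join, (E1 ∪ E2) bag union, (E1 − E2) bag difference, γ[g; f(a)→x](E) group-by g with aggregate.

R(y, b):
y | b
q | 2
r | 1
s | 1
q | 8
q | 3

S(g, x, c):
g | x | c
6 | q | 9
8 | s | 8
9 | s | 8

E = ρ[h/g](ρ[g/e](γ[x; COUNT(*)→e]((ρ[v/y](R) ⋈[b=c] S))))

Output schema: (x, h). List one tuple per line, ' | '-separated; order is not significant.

Per-node cardinality:
  R → 5
  ρ[v/y](R) → 5
  S → 3
  (ρ[v/y](R) ⋈[b=c] S) → 2
  γ[x; COUNT(*)→e]((ρ[v/y](R) ⋈[b=c] S)) → 1
  ρ[g/e](γ[x; COUNT(*)→e]((ρ[v/y](R) ⋈[b=c] S))) → 1
  ρ[h/g](ρ[g/e](γ[x; COUNT(*)→e]((ρ[v/y](R) ⋈[b=c] S)))) → 1

== RESULT ==
x | h
s | 2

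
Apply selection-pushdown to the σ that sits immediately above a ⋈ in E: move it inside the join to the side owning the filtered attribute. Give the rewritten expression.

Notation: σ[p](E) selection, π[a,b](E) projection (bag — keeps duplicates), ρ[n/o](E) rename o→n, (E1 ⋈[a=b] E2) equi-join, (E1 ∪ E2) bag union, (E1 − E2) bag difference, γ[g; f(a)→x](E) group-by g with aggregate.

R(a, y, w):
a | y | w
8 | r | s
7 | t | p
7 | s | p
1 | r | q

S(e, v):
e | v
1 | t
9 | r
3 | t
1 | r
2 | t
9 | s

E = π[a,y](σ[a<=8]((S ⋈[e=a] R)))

σ filters on a, owned by the right side.
E' = π[a,y]((S ⋈[e=a] σ[a<=8](R)))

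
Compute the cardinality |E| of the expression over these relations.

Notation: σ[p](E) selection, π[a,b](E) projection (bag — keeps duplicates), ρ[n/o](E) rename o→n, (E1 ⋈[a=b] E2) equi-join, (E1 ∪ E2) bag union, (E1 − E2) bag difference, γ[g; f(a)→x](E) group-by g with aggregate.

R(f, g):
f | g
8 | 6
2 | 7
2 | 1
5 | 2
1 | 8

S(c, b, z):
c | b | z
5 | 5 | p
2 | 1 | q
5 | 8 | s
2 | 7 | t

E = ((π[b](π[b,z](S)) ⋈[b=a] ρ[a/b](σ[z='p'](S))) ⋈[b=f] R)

Row counts bottom-up:
  S → 4
  π[b,z](S) → 4
  π[b](π[b,z](S)) → 4
  S → 4
  σ[z='p'](S) → 1
  ρ[a/b](σ[z='p'](S)) → 1
  (π[b](π[b,z](S)) ⋈[b=a] ρ[a/b](σ[z='p'](S))) → 1
  R → 5
  ((π[b](π[b,z](S)) ⋈[b=a] ρ[a/b](σ[z='p'](S))) ⋈[b=f] R) → 1

|E| = 1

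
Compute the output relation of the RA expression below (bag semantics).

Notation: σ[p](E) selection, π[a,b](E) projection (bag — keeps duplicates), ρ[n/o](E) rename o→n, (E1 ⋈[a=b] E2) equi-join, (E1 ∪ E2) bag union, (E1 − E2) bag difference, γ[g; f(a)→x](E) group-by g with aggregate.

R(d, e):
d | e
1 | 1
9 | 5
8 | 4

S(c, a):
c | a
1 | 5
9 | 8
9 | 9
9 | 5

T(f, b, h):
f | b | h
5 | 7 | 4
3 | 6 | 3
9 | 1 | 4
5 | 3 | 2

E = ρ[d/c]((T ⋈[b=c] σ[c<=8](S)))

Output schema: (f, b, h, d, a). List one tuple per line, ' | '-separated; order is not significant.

Stepwise |·|:
  T → 4
  S → 4
  σ[c<=8](S) → 1
  (T ⋈[b=c] σ[c<=8](S)) → 1
  ρ[d/c]((T ⋈[b=c] σ[c<=8](S))) → 1

== RESULT ==
f | b | h | d | a
9 | 1 | 4 | 1 | 5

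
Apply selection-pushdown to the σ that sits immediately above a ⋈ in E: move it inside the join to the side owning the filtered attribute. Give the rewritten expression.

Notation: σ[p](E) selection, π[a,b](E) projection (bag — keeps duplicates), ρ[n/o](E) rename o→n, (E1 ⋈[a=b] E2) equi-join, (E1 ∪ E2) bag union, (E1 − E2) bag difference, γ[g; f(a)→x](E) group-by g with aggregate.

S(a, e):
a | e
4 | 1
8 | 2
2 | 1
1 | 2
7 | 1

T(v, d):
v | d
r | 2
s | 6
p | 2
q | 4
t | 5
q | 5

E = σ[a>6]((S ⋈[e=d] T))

σ filters on a, owned by the left side.
E' = (σ[a>6](S) ⋈[e=d] T)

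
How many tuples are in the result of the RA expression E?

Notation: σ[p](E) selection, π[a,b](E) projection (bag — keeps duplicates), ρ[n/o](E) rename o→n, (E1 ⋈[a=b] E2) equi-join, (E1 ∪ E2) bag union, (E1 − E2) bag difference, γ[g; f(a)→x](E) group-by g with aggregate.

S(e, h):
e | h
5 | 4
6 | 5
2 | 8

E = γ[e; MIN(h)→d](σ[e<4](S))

Stepwise |·|:
  S → 3
  σ[e<4](S) → 1
  γ[e; MIN(h)→d](σ[e<4](S)) → 1

|E| = 1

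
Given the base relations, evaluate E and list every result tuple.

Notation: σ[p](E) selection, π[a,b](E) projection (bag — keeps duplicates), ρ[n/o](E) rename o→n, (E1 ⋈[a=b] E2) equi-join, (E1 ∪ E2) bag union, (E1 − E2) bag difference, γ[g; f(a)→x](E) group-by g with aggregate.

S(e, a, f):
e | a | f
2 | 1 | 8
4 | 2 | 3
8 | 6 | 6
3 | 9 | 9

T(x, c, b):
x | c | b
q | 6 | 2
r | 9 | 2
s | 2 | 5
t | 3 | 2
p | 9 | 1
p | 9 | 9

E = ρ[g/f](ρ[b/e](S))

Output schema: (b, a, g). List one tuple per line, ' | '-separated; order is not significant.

Subexpression sizes:
  S → 4
  ρ[b/e](S) → 4
  ρ[g/f](ρ[b/e](S)) → 4

== RESULT ==
b | a | g
2 | 1 | 8
3 | 9 | 9
4 | 2 | 3
8 | 6 | 6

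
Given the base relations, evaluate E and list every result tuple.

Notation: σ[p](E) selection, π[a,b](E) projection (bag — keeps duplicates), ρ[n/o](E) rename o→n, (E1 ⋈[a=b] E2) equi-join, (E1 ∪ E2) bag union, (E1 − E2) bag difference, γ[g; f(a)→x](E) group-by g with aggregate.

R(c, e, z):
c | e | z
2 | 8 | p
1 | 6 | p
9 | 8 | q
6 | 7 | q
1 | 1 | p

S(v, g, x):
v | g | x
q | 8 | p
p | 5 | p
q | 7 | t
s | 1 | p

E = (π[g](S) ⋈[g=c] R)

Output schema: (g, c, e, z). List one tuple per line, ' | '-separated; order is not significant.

Subexpression sizes:
  S → 4
  π[g](S) → 4
  R → 5
  (π[g](S) ⋈[g=c] R) → 2

== RESULT ==
g | c | e | z
1 | 1 | 1 | p
1 | 1 | 6 | p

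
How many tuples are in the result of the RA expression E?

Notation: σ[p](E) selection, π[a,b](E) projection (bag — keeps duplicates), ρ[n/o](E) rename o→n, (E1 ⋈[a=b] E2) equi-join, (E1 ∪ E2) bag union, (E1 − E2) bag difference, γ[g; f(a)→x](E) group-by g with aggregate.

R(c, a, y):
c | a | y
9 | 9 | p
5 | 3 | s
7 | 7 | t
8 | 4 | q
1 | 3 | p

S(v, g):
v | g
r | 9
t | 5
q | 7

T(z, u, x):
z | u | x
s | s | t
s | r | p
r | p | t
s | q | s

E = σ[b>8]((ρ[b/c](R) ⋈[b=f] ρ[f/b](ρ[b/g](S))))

Stepwise |·|:
  R → 5
  ρ[b/c](R) → 5
  S → 3
  ρ[b/g](S) → 3
  ρ[f/b](ρ[b/g](S)) → 3
  (ρ[b/c](R) ⋈[b=f] ρ[f/b](ρ[b/g](S))) → 3
  σ[b>8]((ρ[b/c](R) ⋈[b=f] ρ[f/b](ρ[b/g](S)))) → 1

|E| = 1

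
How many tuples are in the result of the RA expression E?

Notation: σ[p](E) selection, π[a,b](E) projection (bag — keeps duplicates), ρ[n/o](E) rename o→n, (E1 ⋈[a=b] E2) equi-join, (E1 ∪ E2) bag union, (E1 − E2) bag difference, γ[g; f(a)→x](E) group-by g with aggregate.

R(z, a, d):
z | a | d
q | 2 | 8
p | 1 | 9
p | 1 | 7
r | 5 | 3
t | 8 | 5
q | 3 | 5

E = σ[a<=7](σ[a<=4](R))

Per-node cardinality:
  R → 6
  σ[a<=4](R) → 4
  σ[a<=7](σ[a<=4](R)) → 4

|E| = 4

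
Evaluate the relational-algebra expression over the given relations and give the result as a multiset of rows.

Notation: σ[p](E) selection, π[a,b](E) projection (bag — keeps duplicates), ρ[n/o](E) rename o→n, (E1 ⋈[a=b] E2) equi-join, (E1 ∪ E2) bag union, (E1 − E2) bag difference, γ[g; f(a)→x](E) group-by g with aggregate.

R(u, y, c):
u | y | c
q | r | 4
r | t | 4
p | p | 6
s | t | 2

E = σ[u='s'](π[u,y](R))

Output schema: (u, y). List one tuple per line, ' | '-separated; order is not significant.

Per-node cardinality:
  R → 4
  π[u,y](R) → 4
  σ[u='s'](π[u,y](R)) → 1

== RESULT ==
u | y
s | t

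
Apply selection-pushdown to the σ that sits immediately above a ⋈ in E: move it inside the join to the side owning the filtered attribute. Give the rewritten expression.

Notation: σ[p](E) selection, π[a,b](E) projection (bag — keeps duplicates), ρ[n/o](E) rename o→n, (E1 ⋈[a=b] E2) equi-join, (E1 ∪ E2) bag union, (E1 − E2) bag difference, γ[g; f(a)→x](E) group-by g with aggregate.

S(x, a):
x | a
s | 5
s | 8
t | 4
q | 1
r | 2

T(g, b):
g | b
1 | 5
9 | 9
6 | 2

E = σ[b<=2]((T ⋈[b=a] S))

σ filters on b, owned by the left side.
E' = (σ[b<=2](T) ⋈[b=a] S)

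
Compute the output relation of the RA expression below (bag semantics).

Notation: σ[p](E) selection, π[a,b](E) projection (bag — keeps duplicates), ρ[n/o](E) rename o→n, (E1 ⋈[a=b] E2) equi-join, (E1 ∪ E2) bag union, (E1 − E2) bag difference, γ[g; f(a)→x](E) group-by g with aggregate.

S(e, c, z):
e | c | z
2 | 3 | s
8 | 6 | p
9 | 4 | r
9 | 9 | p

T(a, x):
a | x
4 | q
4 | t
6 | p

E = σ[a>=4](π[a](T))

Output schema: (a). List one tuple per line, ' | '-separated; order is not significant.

Stepwise |·|:
  T → 3
  π[a](T) → 3
  σ[a>=4](π[a](T)) → 3

== RESULT ==
a
4
4
6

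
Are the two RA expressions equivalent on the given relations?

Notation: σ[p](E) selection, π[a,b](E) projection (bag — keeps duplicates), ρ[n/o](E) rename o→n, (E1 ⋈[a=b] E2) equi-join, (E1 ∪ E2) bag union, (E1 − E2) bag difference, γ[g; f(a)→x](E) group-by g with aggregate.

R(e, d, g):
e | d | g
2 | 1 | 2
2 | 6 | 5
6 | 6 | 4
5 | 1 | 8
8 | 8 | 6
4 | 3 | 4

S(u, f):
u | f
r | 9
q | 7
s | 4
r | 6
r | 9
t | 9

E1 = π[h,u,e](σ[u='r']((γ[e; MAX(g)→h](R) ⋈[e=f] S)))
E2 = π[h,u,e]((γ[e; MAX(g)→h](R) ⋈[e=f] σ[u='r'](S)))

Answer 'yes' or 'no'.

E1 subexpression sizes:
  R → 6
  γ[e; MAX(g)→h](R) → 5
  S → 6
  (γ[e; MAX(g)→h](R) ⋈[e=f] S) → 2
  σ[u='r']((γ[e; MAX(g)→h](R) ⋈[e=f] S)) → 1
  π[h,u,e](σ[u='r']((γ[e; MAX(g)→h](R) ⋈[e=f] S))) → 1
E2 subexpression sizes:
  R → 6
  γ[e; MAX(g)→h](R) → 5
  S → 6
  σ[u='r'](S) → 3
  (γ[e; MAX(g)→h](R) ⋈[e=f] σ[u='r'](S)) → 1
  π[h,u,e]((γ[e; MAX(g)→h](R) ⋈[e=f] σ[u='r'](S))) → 1

E1 and E2 produce the same multiset:
h | u | e
4 | r | 6

yes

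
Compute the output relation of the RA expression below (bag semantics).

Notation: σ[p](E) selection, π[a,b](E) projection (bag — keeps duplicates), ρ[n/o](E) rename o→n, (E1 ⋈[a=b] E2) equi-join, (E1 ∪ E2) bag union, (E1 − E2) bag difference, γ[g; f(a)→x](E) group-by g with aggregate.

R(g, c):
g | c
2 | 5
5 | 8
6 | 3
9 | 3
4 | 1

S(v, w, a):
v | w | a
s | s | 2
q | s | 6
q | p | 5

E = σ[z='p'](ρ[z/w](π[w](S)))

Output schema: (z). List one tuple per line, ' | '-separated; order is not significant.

Subexpression sizes:
  S → 3
  π[w](S) → 3
  ρ[z/w](π[w](S)) → 3
  σ[z='p'](ρ[z/w](π[w](S))) → 1

== RESULT ==
z
p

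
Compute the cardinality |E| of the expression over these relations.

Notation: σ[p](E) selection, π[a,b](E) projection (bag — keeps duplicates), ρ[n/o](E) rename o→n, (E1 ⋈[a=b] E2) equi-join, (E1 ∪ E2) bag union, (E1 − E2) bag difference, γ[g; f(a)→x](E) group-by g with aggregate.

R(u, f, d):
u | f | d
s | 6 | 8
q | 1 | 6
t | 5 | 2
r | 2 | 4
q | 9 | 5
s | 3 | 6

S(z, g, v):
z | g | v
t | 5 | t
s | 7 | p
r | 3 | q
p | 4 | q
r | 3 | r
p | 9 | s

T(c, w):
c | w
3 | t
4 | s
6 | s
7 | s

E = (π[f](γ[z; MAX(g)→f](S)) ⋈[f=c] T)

Subexpression sizes:
  S → 6
  γ[z; MAX(g)→f](S) → 4
  π[f](γ[z; MAX(g)→f](S)) → 4
  T → 4
  (π[f](γ[z; MAX(g)→f](S)) ⋈[f=c] T) → 2

|E| = 2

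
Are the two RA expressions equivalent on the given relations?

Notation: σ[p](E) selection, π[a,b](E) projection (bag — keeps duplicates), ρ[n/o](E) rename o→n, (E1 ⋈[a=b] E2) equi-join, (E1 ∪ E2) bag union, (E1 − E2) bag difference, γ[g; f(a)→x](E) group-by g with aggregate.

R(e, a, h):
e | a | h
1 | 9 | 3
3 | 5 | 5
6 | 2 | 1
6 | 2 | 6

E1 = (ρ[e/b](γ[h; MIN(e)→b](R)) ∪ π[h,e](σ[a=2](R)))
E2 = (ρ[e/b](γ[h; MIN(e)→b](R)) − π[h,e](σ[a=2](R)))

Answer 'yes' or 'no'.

E1 stepwise |·|:
  R → 4
  γ[h; MIN(e)→b](R) → 4
  ρ[e/b](γ[h; MIN(e)→b](R)) → 4
  R → 4
  σ[a=2](R) → 2
  π[h,e](σ[a=2](R)) → 2
  (ρ[e/b](γ[h; MIN(e)→b](R)) ∪ π[h,e](σ[a=2](R))) → 6
E2 stepwise |·|:
  R → 4
  γ[h; MIN(e)→b](R) → 4
  ρ[e/b](γ[h; MIN(e)→b](R)) → 4
  R → 4
  σ[a=2](R) → 2
  π[h,e](σ[a=2](R)) → 2
  (ρ[e/b](γ[h; MIN(e)→b](R)) − π[h,e](σ[a=2](R))) → 2

E1 result:
h | e
1 | 6
1 | 6
3 | 1
5 | 3
6 | 6
6 | 6
E2 result:
h | e
3 | 1
5 | 3
Witness: (1, 6) appears 2× in E1 but 0× in E2.

no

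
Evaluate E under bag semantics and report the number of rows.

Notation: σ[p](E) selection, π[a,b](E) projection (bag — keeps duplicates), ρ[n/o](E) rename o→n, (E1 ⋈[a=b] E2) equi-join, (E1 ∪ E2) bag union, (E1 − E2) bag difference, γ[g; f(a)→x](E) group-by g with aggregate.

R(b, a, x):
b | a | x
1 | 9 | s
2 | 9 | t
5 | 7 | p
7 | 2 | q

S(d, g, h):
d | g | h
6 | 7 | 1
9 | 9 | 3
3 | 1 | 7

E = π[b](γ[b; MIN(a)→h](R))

Stepwise |·|:
  R → 4
  γ[b; MIN(a)→h](R) → 4
  π[b](γ[b; MIN(a)→h](R)) → 4

|E| = 4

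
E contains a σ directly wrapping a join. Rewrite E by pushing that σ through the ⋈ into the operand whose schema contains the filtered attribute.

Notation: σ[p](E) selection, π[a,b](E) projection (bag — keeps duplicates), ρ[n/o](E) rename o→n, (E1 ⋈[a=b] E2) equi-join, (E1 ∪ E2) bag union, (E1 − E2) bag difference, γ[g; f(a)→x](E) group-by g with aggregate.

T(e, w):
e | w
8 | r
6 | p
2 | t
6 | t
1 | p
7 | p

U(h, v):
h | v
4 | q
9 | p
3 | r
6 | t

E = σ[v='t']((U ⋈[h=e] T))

σ filters on v, owned by the left side.
E' = (σ[v='t'](U) ⋈[h=e] T)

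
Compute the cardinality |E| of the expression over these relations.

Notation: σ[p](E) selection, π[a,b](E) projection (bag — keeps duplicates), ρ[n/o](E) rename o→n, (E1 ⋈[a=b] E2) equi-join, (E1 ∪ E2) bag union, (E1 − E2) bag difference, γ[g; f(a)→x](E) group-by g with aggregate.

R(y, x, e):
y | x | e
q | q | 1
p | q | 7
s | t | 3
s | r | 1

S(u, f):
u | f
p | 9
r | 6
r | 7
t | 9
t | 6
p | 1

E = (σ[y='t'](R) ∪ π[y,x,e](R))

Per-node cardinality:
  R → 4
  σ[y='t'](R) → 0
  R → 4
  π[y,x,e](R) → 4
  (σ[y='t'](R) ∪ π[y,x,e](R)) → 4

|E| = 4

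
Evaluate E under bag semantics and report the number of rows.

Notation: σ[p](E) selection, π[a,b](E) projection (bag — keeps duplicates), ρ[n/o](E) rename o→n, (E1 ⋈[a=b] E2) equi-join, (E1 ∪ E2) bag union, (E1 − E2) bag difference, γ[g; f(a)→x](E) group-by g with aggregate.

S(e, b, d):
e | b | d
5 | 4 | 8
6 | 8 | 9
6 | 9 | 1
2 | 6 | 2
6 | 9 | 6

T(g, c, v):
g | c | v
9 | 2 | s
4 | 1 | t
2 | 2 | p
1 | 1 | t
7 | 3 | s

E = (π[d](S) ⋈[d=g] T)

Per-node cardinality:
  S → 5
  π[d](S) → 5
  T → 5
  (π[d](S) ⋈[d=g] T) → 3

|E| = 3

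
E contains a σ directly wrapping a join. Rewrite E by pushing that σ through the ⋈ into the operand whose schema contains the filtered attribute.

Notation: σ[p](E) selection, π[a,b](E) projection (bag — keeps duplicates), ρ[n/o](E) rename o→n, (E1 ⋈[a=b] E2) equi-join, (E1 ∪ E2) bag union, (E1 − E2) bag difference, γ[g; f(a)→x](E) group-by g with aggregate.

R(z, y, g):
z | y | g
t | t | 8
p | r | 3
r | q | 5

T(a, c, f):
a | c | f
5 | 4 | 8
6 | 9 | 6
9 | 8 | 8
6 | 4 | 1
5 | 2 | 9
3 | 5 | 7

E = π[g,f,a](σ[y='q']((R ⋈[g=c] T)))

σ filters on y, owned by the left side.
E' = π[g,f,a]((σ[y='q'](R) ⋈[g=c] T))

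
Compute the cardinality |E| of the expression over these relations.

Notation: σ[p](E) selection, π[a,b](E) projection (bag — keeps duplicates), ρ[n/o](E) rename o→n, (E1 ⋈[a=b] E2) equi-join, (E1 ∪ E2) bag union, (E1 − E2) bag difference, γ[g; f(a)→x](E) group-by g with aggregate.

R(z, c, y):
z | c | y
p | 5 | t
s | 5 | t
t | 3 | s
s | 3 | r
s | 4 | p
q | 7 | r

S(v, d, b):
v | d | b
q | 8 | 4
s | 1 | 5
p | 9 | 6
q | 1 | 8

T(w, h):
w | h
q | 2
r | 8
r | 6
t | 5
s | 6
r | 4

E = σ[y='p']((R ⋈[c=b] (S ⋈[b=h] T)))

Stepwise |·|:
  R → 6
  S → 4
  T → 6
  (S ⋈[b=h] T) → 5
  (R ⋈[c=b] (S ⋈[b=h] T)) → 3
  σ[y='p']((R ⋈[c=b] (S ⋈[b=h] T))) → 1

|E| = 1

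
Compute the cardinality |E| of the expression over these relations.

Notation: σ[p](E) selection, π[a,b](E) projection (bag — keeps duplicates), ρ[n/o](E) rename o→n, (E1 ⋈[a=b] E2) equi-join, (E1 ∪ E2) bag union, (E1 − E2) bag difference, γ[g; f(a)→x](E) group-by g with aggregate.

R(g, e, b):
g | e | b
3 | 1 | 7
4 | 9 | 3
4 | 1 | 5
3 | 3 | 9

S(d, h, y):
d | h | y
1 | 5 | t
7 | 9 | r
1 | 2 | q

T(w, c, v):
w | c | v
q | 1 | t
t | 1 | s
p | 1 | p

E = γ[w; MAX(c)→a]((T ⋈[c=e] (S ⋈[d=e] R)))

Stepwise |·|:
  T → 3
  S → 3
  R → 4
  (S ⋈[d=e] R) → 4
  (T ⋈[c=e] (S ⋈[d=e] R)) → 12
  γ[w; MAX(c)→a]((T ⋈[c=e] (S ⋈[d=e] R))) → 3

|E| = 3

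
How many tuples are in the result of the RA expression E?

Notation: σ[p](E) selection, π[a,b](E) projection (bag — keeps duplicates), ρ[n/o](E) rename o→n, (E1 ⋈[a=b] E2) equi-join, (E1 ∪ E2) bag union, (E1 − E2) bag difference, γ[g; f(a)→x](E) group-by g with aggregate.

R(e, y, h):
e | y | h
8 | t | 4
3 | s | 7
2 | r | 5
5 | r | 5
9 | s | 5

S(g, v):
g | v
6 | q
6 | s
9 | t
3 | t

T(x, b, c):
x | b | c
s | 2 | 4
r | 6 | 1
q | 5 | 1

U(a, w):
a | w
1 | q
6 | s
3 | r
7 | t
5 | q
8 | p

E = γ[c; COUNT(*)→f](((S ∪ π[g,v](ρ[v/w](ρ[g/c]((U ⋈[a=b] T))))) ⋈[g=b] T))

Stepwise |·|:
  S → 4
  U → 6
  T → 3
  (U ⋈[a=b] T) → 2
  ρ[g/c]((U ⋈[a=b] T)) → 2
  ρ[v/w](ρ[g/c]((U ⋈[a=b] T))) → 2
  π[g,v](ρ[v/w](ρ[g/c]((U ⋈[a=b] T)))) → 2
  (S ∪ π[g,v](ρ[v/w](ρ[g/c]((U ⋈[a=b] T))))) → 6
  T → 3
  ((S ∪ π[g,v](ρ[v/w](ρ[g/c]((U ⋈[a=b] T))))) ⋈[g=b] T) → 2
  γ[c; COUNT(*)→f](((S ∪ π[g,v](ρ[v/w](ρ[g/c]((U ⋈[a=b] T))))) ⋈[g=b] T)) → 1

|E| = 1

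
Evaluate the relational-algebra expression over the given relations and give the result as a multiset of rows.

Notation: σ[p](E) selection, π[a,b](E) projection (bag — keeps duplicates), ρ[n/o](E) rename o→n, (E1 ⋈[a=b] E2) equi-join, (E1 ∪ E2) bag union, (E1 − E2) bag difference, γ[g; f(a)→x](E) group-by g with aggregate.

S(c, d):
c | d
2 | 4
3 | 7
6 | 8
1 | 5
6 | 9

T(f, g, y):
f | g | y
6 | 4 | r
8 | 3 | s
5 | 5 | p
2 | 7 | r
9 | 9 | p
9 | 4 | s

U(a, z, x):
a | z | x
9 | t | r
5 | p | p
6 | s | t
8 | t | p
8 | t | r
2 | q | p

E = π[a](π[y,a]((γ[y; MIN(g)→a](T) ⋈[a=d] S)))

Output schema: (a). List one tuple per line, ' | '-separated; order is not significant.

Row counts bottom-up:
  T → 6
  γ[y; MIN(g)→a](T) → 3
  S → 5
  (γ[y; MIN(g)→a](T) ⋈[a=d] S) → 2
  π[y,a]((γ[y; MIN(g)→a](T) ⋈[a=d] S)) → 2
  π[a](π[y,a]((γ[y; MIN(g)→a](T) ⋈[a=d] S))) → 2

== RESULT ==
a
4
5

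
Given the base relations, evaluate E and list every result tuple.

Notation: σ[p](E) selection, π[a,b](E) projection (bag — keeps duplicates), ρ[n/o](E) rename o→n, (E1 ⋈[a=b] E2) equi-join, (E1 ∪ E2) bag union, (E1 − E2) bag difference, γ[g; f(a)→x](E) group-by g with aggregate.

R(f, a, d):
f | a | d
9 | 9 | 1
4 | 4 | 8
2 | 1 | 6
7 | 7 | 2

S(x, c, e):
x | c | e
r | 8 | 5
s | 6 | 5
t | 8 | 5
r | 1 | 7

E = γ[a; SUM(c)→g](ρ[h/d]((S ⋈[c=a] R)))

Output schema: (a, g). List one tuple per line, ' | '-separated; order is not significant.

Row counts bottom-up:
  S → 4
  R → 4
  (S ⋈[c=a] R) → 1
  ρ[h/d]((S ⋈[c=a] R)) → 1
  γ[a; SUM(c)→g](ρ[h/d]((S ⋈[c=a] R))) → 1

== RESULT ==
a | g
1 | 1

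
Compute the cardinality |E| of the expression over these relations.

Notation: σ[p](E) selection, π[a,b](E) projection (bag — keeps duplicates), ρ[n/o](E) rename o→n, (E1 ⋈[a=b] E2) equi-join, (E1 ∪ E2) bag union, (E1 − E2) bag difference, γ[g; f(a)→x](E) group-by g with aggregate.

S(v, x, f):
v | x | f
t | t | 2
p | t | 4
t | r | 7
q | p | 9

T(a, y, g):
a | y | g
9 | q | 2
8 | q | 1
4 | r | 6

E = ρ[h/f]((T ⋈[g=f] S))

Row counts bottom-up:
  T → 3
  S → 4
  (T ⋈[g=f] S) → 1
  ρ[h/f]((T ⋈[g=f] S)) → 1

|E| = 1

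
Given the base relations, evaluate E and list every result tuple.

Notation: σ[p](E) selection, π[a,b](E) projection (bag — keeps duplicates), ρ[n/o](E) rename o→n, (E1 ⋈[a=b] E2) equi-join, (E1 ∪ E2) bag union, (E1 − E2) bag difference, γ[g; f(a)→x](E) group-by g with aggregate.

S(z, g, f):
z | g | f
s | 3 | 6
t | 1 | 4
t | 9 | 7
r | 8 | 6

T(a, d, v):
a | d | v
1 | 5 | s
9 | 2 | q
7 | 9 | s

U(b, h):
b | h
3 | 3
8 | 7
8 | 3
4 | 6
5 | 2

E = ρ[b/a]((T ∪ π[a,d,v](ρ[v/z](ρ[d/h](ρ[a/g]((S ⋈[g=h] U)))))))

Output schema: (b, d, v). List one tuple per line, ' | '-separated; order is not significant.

Subexpression sizes:
  T → 3
  S → 4
  U → 5
  (S ⋈[g=h] U) → 2
  ρ[a/g]((S ⋈[g=h] U)) → 2
  ρ[d/h](ρ[a/g]((S ⋈[g=h] U))) → 2
  ρ[v/z](ρ[d/h](ρ[a/g]((S ⋈[g=h] U)))) → 2
  π[a,d,v](ρ[v/z](ρ[d/h](ρ[a/g]((S ⋈[g=h] U))))) → 2
  (T ∪ π[a,d,v](ρ[v/z](ρ[d/h](ρ[a/g]((S ⋈[g=h] U)))))) → 5
  ρ[b/a]((T ∪ π[a,d,v](ρ[v/z](ρ[d/h](ρ[a/g]((S ⋈[g=h] U))))))) → 5

== RESULT ==
b | d | v
1 | 5 | s
3 | 3 | s
3 | 3 | s
7 | 9 | s
9 | 2 | q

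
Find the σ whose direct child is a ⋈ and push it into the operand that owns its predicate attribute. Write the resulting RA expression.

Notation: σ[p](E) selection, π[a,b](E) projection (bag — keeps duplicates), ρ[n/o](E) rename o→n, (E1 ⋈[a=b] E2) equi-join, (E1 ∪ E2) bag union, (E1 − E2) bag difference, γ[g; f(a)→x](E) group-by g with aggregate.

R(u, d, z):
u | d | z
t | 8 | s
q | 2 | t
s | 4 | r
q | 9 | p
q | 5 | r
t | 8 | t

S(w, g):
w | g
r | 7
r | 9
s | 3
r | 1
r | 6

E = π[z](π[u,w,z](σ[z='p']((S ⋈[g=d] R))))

σ filters on z, owned by the right side.
E' = π[z](π[u,w,z]((S ⋈[g=d] σ[z='p'](R))))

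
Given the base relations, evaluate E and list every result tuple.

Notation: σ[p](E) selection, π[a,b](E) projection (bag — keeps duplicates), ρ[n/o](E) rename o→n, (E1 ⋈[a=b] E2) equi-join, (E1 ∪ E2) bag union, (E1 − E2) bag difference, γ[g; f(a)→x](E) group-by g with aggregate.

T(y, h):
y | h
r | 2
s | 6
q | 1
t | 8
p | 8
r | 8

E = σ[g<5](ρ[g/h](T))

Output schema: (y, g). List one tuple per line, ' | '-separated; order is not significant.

Row counts bottom-up:
  T → 6
  ρ[g/h](T) → 6
  σ[g<5](ρ[g/h](T)) → 2

== RESULT ==
y | g
q | 1
r | 2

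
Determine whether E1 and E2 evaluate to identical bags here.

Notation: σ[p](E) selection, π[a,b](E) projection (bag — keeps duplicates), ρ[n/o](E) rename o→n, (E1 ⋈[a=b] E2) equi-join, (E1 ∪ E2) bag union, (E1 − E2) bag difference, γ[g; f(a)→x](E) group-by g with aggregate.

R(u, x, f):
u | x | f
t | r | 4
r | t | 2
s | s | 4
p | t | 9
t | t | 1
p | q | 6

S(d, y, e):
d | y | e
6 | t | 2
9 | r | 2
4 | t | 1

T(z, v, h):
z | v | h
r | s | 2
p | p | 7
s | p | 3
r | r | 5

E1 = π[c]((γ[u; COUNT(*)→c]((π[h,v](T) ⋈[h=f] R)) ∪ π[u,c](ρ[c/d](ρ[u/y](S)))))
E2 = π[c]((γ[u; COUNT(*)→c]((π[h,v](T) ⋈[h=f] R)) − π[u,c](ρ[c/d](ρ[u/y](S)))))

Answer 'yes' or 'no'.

E1 per-node cardinality:
  T → 4
  π[h,v](T) → 4
  R → 6
  (π[h,v](T) ⋈[h=f] R) → 1
  γ[u; COUNT(*)→c]((π[h,v](T) ⋈[h=f] R)) → 1
  S → 3
  ρ[u/y](S) → 3
  ρ[c/d](ρ[u/y](S)) → 3
  π[u,c](ρ[c/d](ρ[u/y](S))) → 3
  (γ[u; COUNT(*)→c]((π[h,v](T) ⋈[h=f] R)) ∪ π[u,c](ρ[c/d](ρ[u/y](S)))) → 4
  π[c]((γ[u; COUNT(*)→c]((π[h,v](T) ⋈[h=f] R)) ∪ π[u,c](ρ[c/d](ρ[u/y](S))))) → 4
E2 per-node cardinality:
  T → 4
  π[h,v](T) → 4
  R → 6
  (π[h,v](T) ⋈[h=f] R) → 1
  γ[u; COUNT(*)→c]((π[h,v](T) ⋈[h=f] R)) → 1
  S → 3
  ρ[u/y](S) → 3
  ρ[c/d](ρ[u/y](S)) → 3
  π[u,c](ρ[c/d](ρ[u/y](S))) → 3
  (γ[u; COUNT(*)→c]((π[h,v](T) ⋈[h=f] R)) − π[u,c](ρ[c/d](ρ[u/y](S)))) → 1
  π[c]((γ[u; COUNT(*)→c]((π[h,v](T) ⋈[h=f] R)) − π[u,c](ρ[c/d](ρ[u/y](S))))) → 1

E1 result:
c
1
4
6
9
E2 result:
c
1
Witness: (6,) appears 1× in E1 but 0× in E2.

no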